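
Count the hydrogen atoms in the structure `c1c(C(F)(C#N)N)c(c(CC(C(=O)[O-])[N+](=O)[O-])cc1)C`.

11

Hydrogens are implicit in SMILES; fill each atom to its normal valence:
  3 × C (aromatic): 1 H each → 3
  3 × C (aromatic): no H
  3 × C: no H
  2 × O: no H
  2 × O (charge -1): no H
  1 × C: 3 H
  1 × C: 2 H
  1 × C: 1 H
  1 × F: no H
  1 × N: 2 H
  1 × N (charge +1): no H
  1 × N: no H
  Total hydrogens = 11.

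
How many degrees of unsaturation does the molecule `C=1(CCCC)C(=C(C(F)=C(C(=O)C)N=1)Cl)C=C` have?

6

Molecular formula from the SMILES: C13H15ClFNO.
DoU = (2C + 2 + N − H − X)/2 = (2·13 + 2 + 1 − 15 − 2)/2 = 12/2 = 6.
(Structurally: 1 ring(s) + 5 π bond(s) = 6.)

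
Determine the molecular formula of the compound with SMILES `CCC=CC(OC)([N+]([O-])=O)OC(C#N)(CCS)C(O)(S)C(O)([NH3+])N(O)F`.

C12H22FN4O7S2+

Heavy atoms from the SMILES: 12 C, 1 F, 4 N, 7 O, 2 S.
Implicit hydrogens by atom environment:
  5 × C: no H
  3 × C: 2 H each → 6
  3 × O: 1 H each → 3
  3 × O: no H
  2 × C: 3 H each → 6
  2 × C: 1 H each → 2
  2 × N: no H
  2 × S: 1 H each → 2
  1 × F: no H
  1 × N (charge +1): 3 H
  1 × N (charge +1): no H
  1 × O (charge -1): no H
  Total hydrogens = 22.
Net charge +1.
Molecular formula: C12H22FN4O7S2+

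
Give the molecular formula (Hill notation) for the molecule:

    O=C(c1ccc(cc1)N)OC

C8H9NO2

Heavy atoms from the SMILES: 8 C, 1 N, 2 O.
Implicit hydrogens by atom environment:
  4 × C (aromatic): 1 H each → 4
  2 × C (aromatic): no H
  2 × O: no H
  1 × C: 3 H
  1 × C: no H
  1 × N: 2 H
  Total hydrogens = 9.
Molecular formula: C8H9NO2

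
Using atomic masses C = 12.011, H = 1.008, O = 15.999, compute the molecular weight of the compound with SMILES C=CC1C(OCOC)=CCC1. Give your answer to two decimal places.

154.21

Molecular formula: C9H14O2.
M = 9×12.011 + 14×1.008 + 2×15.999 = 154.21 g/mol.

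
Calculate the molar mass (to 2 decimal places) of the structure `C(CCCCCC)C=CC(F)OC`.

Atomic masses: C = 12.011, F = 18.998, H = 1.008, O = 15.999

Molecular formula: C11H21FO.
M = 11×12.011 + 1×18.998 + 21×1.008 + 1×15.999 = 188.29 g/mol.

188.29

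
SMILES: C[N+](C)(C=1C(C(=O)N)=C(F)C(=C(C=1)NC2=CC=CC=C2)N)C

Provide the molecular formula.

C16H20FN4O+

Heavy atoms from the SMILES: 16 C, 1 F, 4 N, 1 O.
Implicit hydrogens by atom environment:
  6 × C (aromatic): 1 H each → 6
  6 × C (aromatic): no H
  3 × C: 3 H each → 9
  2 × N: 2 H each → 4
  1 × C: no H
  1 × F: no H
  1 × N: 1 H
  1 × N (charge +1): no H
  1 × O: no H
  Total hydrogens = 20.
Net charge +1.
Molecular formula: C16H20FN4O+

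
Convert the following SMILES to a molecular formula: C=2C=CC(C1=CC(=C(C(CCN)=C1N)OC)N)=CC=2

Heavy atoms from the SMILES: 15 C, 3 N, 1 O.
Implicit hydrogens by atom environment:
  6 × C (aromatic): 1 H each → 6
  6 × C (aromatic): no H
  3 × N: 2 H each → 6
  2 × C: 2 H each → 4
  1 × C: 3 H
  1 × O: no H
  Total hydrogens = 19.
Molecular formula: C15H19N3O

C15H19N3O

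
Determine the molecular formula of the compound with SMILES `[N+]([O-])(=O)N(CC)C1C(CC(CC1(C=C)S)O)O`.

C10H18N2O4S

Heavy atoms from the SMILES: 10 C, 2 N, 4 O, 1 S.
Implicit hydrogens by atom environment:
  4 × C: 2 H each → 8
  4 × C: 1 H each → 4
  2 × O: 1 H each → 2
  1 × C: 3 H
  1 × C: no H
  1 × N: no H
  1 × N (charge +1): no H
  1 × O: no H
  1 × O (charge -1): no H
  1 × S: 1 H
  Total hydrogens = 18.
Molecular formula: C10H18N2O4S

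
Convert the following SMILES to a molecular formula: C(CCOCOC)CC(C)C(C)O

C10H22O3

Heavy atoms from the SMILES: 10 C, 3 O.
Implicit hydrogens by atom environment:
  5 × C: 2 H each → 10
  3 × C: 3 H each → 9
  2 × C: 1 H each → 2
  2 × O: no H
  1 × O: 1 H
  Total hydrogens = 22.
Molecular formula: C10H22O3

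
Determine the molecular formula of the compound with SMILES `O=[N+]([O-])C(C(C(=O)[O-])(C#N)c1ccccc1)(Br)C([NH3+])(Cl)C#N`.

Heavy atoms from the SMILES: 1 Br, 12 C, 1 Cl, 4 N, 4 O.
Implicit hydrogens by atom environment:
  6 × C: no H
  5 × C (aromatic): 1 H each → 5
  2 × N: no H
  2 × O: no H
  2 × O (charge -1): no H
  1 × Br: no H
  1 × C (aromatic): no H
  1 × Cl: no H
  1 × N (charge +1): 3 H
  1 × N (charge +1): no H
  Total hydrogens = 8.
Molecular formula: C12H8BrClN4O4

C12H8BrClN4O4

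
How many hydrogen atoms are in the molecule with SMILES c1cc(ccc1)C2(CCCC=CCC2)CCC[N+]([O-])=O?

23

Hydrogens are implicit in SMILES; fill each atom to its normal valence:
  8 × C: 2 H each → 16
  5 × C (aromatic): 1 H each → 5
  2 × C: 1 H each → 2
  1 × C: no H
  1 × C (aromatic): no H
  1 × N (charge +1): no H
  1 × O: no H
  1 × O (charge -1): no H
  Total hydrogens = 23.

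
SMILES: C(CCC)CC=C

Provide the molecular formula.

C7H14

Heavy atoms from the SMILES: 7 C.
Implicit hydrogens by atom environment:
  5 × C: 2 H each → 10
  1 × C: 3 H
  1 × C: 1 H
  Total hydrogens = 14.
Molecular formula: C7H14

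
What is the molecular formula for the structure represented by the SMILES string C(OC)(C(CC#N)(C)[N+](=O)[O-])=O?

C6H8N2O4

Heavy atoms from the SMILES: 6 C, 2 N, 4 O.
Implicit hydrogens by atom environment:
  3 × C: no H
  3 × O: no H
  2 × C: 3 H each → 6
  1 × C: 2 H
  1 × N (charge +1): no H
  1 × N: no H
  1 × O (charge -1): no H
  Total hydrogens = 8.
Molecular formula: C6H8N2O4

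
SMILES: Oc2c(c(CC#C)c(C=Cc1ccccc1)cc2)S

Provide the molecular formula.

Heavy atoms from the SMILES: 17 C, 1 O, 1 S.
Implicit hydrogens by atom environment:
  7 × C (aromatic): 1 H each → 7
  5 × C (aromatic): no H
  3 × C: 1 H each → 3
  1 × C: 2 H
  1 × C: no H
  1 × O: 1 H
  1 × S: 1 H
  Total hydrogens = 14.
Molecular formula: C17H14OS

C17H14OS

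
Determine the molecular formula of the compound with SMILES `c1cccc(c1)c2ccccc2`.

C12H10

Heavy atoms from the SMILES: 12 C.
Implicit hydrogens by atom environment:
  10 × C (aromatic): 1 H each → 10
  2 × C (aromatic): no H
  Total hydrogens = 10.
Molecular formula: C12H10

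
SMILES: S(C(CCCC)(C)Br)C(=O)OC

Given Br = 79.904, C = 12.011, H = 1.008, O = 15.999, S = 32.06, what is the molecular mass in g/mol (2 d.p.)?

Molecular formula: C8H15BrO2S.
M = 1×79.904 + 8×12.011 + 15×1.008 + 2×15.999 + 1×32.06 = 255.17 g/mol.

255.17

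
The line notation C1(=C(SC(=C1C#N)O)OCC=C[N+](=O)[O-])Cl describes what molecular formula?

C8H5ClN2O4S

Heavy atoms from the SMILES: 8 C, 1 Cl, 2 N, 4 O, 1 S.
Implicit hydrogens by atom environment:
  4 × C (aromatic): no H
  2 × C: 1 H each → 2
  2 × O: no H
  1 × C: 2 H
  1 × C: no H
  1 × Cl: no H
  1 × N: no H
  1 × N (charge +1): no H
  1 × O: 1 H
  1 × O (charge -1): no H
  1 × S (aromatic): no H
  Total hydrogens = 5.
Molecular formula: C8H5ClN2O4S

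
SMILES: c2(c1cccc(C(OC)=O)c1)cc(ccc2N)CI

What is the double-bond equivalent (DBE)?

9

Molecular formula from the SMILES: C15H14INO2.
DoU = (2C + 2 + N − H − X)/2 = (2·15 + 2 + 1 − 14 − 1)/2 = 18/2 = 9.
(Structurally: 2 ring(s) + 7 π bond(s) = 9.)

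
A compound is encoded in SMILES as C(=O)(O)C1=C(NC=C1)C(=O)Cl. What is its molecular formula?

Heavy atoms from the SMILES: 6 C, 1 Cl, 1 N, 3 O.
Implicit hydrogens by atom environment:
  2 × C (aromatic): 1 H each → 2
  2 × C (aromatic): no H
  2 × C: no H
  2 × O: no H
  1 × Cl: no H
  1 × N (aromatic): 1 H
  1 × O: 1 H
  Total hydrogens = 4.
Molecular formula: C6H4ClNO3

C6H4ClNO3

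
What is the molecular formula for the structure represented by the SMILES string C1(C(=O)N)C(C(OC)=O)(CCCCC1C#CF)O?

Heavy atoms from the SMILES: 12 C, 1 F, 1 N, 4 O.
Implicit hydrogens by atom environment:
  5 × C: no H
  4 × C: 2 H each → 8
  3 × O: no H
  2 × C: 1 H each → 2
  1 × C: 3 H
  1 × F: no H
  1 × N: 2 H
  1 × O: 1 H
  Total hydrogens = 16.
Molecular formula: C12H16FNO4

C12H16FNO4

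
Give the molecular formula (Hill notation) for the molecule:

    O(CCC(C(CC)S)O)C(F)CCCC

Heavy atoms from the SMILES: 11 C, 1 F, 2 O, 1 S.
Implicit hydrogens by atom environment:
  6 × C: 2 H each → 12
  3 × C: 1 H each → 3
  2 × C: 3 H each → 6
  1 × F: no H
  1 × O: 1 H
  1 × O: no H
  1 × S: 1 H
  Total hydrogens = 23.
Molecular formula: C11H23FO2S

C11H23FO2S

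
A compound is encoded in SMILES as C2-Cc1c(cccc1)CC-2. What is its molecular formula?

C10H12

Heavy atoms from the SMILES: 10 C.
Implicit hydrogens by atom environment:
  4 × C: 2 H each → 8
  4 × C (aromatic): 1 H each → 4
  2 × C (aromatic): no H
  Total hydrogens = 12.
Molecular formula: C10H12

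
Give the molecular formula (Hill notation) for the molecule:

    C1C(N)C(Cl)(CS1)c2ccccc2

Heavy atoms from the SMILES: 10 C, 1 Cl, 1 N, 1 S.
Implicit hydrogens by atom environment:
  5 × C (aromatic): 1 H each → 5
  2 × C: 2 H each → 4
  1 × C: 1 H
  1 × C: no H
  1 × C (aromatic): no H
  1 × Cl: no H
  1 × N: 2 H
  1 × S: no H
  Total hydrogens = 12.
Molecular formula: C10H12ClNS

C10H12ClNS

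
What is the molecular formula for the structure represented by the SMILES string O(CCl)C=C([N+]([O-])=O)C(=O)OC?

Heavy atoms from the SMILES: 5 C, 1 Cl, 1 N, 5 O.
Implicit hydrogens by atom environment:
  4 × O: no H
  2 × C: no H
  1 × C: 3 H
  1 × C: 2 H
  1 × C: 1 H
  1 × Cl: no H
  1 × N (charge +1): no H
  1 × O (charge -1): no H
  Total hydrogens = 6.
Molecular formula: C5H6ClNO5

C5H6ClNO5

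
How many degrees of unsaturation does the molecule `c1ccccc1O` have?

4

Molecular formula from the SMILES: C6H6O.
DoU = (2C + 2 + N − H − X)/2 = (2·6 + 2 + 0 − 6 − 0)/2 = 8/2 = 4.
(Structurally: 1 ring(s) + 3 π bond(s) = 4.)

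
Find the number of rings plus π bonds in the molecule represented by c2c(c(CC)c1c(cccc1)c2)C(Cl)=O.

8

Molecular formula from the SMILES: C13H11ClO.
DoU = (2C + 2 + N − H − X)/2 = (2·13 + 2 + 0 − 11 − 1)/2 = 16/2 = 8.
(Structurally: 2 ring(s) + 6 π bond(s) = 8.)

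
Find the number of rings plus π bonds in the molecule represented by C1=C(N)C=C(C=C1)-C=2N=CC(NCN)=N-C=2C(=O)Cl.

9

Molecular formula from the SMILES: C12H12ClN5O.
DoU = (2C + 2 + N − H − X)/2 = (2·12 + 2 + 5 − 12 − 1)/2 = 18/2 = 9.
(Structurally: 2 ring(s) + 7 π bond(s) = 9.)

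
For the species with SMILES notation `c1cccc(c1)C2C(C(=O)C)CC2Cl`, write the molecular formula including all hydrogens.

Heavy atoms from the SMILES: 12 C, 1 Cl, 1 O.
Implicit hydrogens by atom environment:
  5 × C (aromatic): 1 H each → 5
  3 × C: 1 H each → 3
  1 × C: 3 H
  1 × C: 2 H
  1 × C: no H
  1 × C (aromatic): no H
  1 × Cl: no H
  1 × O: no H
  Total hydrogens = 13.
Molecular formula: C12H13ClO

C12H13ClO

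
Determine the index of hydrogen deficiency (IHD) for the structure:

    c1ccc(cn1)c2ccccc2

Molecular formula from the SMILES: C11H9N.
DoU = (2C + 2 + N − H − X)/2 = (2·11 + 2 + 1 − 9 − 0)/2 = 16/2 = 8.
(Structurally: 2 ring(s) + 6 π bond(s) = 8.)

8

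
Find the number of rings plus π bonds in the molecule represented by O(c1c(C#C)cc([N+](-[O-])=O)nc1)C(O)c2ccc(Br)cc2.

11

Molecular formula from the SMILES: C14H9BrN2O4.
DoU = (2C + 2 + N − H − X)/2 = (2·14 + 2 + 2 − 9 − 1)/2 = 22/2 = 11.
(Structurally: 2 ring(s) + 9 π bond(s) = 11.)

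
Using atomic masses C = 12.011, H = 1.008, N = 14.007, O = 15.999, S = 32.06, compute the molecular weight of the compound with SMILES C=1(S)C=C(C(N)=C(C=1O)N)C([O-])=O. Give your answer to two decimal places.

199.20

Molecular formula: C7H7N2O3S-.
M = 7×12.011 + 7×1.008 + 2×14.007 + 3×15.999 + 1×32.06 = 199.20 g/mol.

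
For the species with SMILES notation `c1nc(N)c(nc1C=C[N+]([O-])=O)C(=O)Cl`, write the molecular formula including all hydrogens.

Heavy atoms from the SMILES: 7 C, 1 Cl, 4 N, 3 O.
Implicit hydrogens by atom environment:
  3 × C (aromatic): no H
  2 × C: 1 H each → 2
  2 × N (aromatic): no H
  2 × O: no H
  1 × C (aromatic): 1 H
  1 × C: no H
  1 × Cl: no H
  1 × N: 2 H
  1 × N (charge +1): no H
  1 × O (charge -1): no H
  Total hydrogens = 5.
Molecular formula: C7H5ClN4O3

C7H5ClN4O3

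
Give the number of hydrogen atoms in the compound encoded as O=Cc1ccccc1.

6

Hydrogens are implicit in SMILES; fill each atom to its normal valence:
  5 × C (aromatic): 1 H each → 5
  1 × C: 1 H
  1 × C (aromatic): no H
  1 × O: no H
  Total hydrogens = 6.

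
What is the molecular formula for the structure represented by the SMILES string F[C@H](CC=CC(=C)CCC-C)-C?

Heavy atoms from the SMILES: 11 C, 1 F.
Implicit hydrogens by atom environment:
  5 × C: 2 H each → 10
  3 × C: 1 H each → 3
  2 × C: 3 H each → 6
  1 × C: no H
  1 × F: no H
  Total hydrogens = 19.
Molecular formula: C11H19F

C11H19F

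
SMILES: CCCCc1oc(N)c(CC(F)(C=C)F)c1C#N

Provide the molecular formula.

Heavy atoms from the SMILES: 13 C, 2 F, 2 N, 1 O.
Implicit hydrogens by atom environment:
  5 × C: 2 H each → 10
  4 × C (aromatic): no H
  2 × C: no H
  2 × F: no H
  1 × C: 3 H
  1 × C: 1 H
  1 × N: 2 H
  1 × N: no H
  1 × O (aromatic): no H
  Total hydrogens = 16.
Molecular formula: C13H16F2N2O

C13H16F2N2O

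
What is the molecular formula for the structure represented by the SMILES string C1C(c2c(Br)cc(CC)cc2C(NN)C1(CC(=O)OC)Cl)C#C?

Heavy atoms from the SMILES: 1 Br, 17 C, 1 Cl, 2 N, 2 O.
Implicit hydrogens by atom environment:
  4 × C (aromatic): no H
  3 × C: 2 H each → 6
  3 × C: 1 H each → 3
  3 × C: no H
  2 × C: 3 H each → 6
  2 × C (aromatic): 1 H each → 2
  2 × O: no H
  1 × Br: no H
  1 × Cl: no H
  1 × N: 2 H
  1 × N: 1 H
  Total hydrogens = 20.
Molecular formula: C17H20BrClN2O2

C17H20BrClN2O2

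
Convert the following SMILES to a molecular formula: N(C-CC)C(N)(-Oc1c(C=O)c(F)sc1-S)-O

C9H13FN2O3S2

Heavy atoms from the SMILES: 9 C, 1 F, 2 N, 3 O, 2 S.
Implicit hydrogens by atom environment:
  4 × C (aromatic): no H
  2 × C: 2 H each → 4
  2 × O: no H
  1 × C: 3 H
  1 × C: 1 H
  1 × C: no H
  1 × F: no H
  1 × N: 2 H
  1 × N: 1 H
  1 × O: 1 H
  1 × S: 1 H
  1 × S (aromatic): no H
  Total hydrogens = 13.
Molecular formula: C9H13FN2O3S2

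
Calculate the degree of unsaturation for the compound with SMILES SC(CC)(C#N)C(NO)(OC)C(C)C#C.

Molecular formula from the SMILES: C10H16N2O2S.
DoU = (2C + 2 + N − H − X)/2 = (2·10 + 2 + 2 − 16 − 0)/2 = 8/2 = 4.
(Structurally: 0 ring(s) + 4 π bond(s) = 4.)

4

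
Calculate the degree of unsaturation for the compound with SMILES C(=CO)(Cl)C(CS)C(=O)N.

2

Molecular formula from the SMILES: C5H8ClNO2S.
DoU = (2C + 2 + N − H − X)/2 = (2·5 + 2 + 1 − 8 − 1)/2 = 4/2 = 2.
(Structurally: 0 ring(s) + 2 π bond(s) = 2.)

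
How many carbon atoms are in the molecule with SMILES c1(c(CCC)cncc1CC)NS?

10

The symbol for carbon appears 10 times in the SMILES. Lowercase c denotes aromatic carbon and counts toward C.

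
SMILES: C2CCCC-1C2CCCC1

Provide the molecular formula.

Heavy atoms from the SMILES: 10 C.
Implicit hydrogens by atom environment:
  8 × C: 2 H each → 16
  2 × C: 1 H each → 2
  Total hydrogens = 18.
Molecular formula: C10H18

C10H18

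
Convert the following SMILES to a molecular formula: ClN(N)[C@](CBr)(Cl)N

Heavy atoms from the SMILES: 1 Br, 2 C, 2 Cl, 3 N.
Implicit hydrogens by atom environment:
  2 × Cl: no H
  2 × N: 2 H each → 4
  1 × Br: no H
  1 × C: 2 H
  1 × C: no H
  1 × N: no H
  Total hydrogens = 6.
Molecular formula: C2H6BrCl2N3

C2H6BrCl2N3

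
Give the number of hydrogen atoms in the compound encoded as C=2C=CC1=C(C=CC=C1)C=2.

8

Hydrogens are implicit in SMILES; fill each atom to its normal valence:
  8 × C (aromatic): 1 H each → 8
  2 × C (aromatic): no H
  Total hydrogens = 8.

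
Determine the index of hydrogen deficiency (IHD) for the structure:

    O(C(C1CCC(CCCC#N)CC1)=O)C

4

Molecular formula from the SMILES: C12H19NO2.
DoU = (2C + 2 + N − H − X)/2 = (2·12 + 2 + 1 − 19 − 0)/2 = 8/2 = 4.
(Structurally: 1 ring(s) + 3 π bond(s) = 4.)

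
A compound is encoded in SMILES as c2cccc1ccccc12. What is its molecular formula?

C10H8

Heavy atoms from the SMILES: 10 C.
Implicit hydrogens by atom environment:
  8 × C (aromatic): 1 H each → 8
  2 × C (aromatic): no H
  Total hydrogens = 8.
Molecular formula: C10H8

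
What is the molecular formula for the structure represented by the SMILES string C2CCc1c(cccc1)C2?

C10H12

Heavy atoms from the SMILES: 10 C.
Implicit hydrogens by atom environment:
  4 × C: 2 H each → 8
  4 × C (aromatic): 1 H each → 4
  2 × C (aromatic): no H
  Total hydrogens = 12.
Molecular formula: C10H12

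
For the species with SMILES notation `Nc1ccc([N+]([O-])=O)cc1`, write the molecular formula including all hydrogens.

C6H6N2O2

Heavy atoms from the SMILES: 6 C, 2 N, 2 O.
Implicit hydrogens by atom environment:
  4 × C (aromatic): 1 H each → 4
  2 × C (aromatic): no H
  1 × N: 2 H
  1 × N (charge +1): no H
  1 × O: no H
  1 × O (charge -1): no H
  Total hydrogens = 6.
Molecular formula: C6H6N2O2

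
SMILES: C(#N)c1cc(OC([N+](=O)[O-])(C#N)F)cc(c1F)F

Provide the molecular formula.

Heavy atoms from the SMILES: 9 C, 3 F, 3 N, 3 O.
Implicit hydrogens by atom environment:
  4 × C (aromatic): no H
  3 × C: no H
  3 × F: no H
  2 × C (aromatic): 1 H each → 2
  2 × N: no H
  2 × O: no H
  1 × N (charge +1): no H
  1 × O (charge -1): no H
  Total hydrogens = 2.
Molecular formula: C9H2F3N3O3

C9H2F3N3O3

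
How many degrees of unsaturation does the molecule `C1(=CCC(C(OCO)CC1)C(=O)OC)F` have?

Molecular formula from the SMILES: C10H15FO4.
DoU = (2C + 2 + N − H − X)/2 = (2·10 + 2 + 0 − 15 − 1)/2 = 6/2 = 3.
(Structurally: 1 ring(s) + 2 π bond(s) = 3.)

3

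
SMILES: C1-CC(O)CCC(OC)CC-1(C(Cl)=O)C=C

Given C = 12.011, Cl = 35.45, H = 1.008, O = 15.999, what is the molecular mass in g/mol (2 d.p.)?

246.73

Molecular formula: C12H19ClO3.
M = 12×12.011 + 1×35.45 + 19×1.008 + 3×15.999 = 246.73 g/mol.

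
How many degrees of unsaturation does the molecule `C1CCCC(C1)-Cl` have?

Molecular formula from the SMILES: C6H11Cl.
DoU = (2C + 2 + N − H − X)/2 = (2·6 + 2 + 0 − 11 − 1)/2 = 2/2 = 1.
(Structurally: 1 ring(s) + 0 π bond(s) = 1.)

1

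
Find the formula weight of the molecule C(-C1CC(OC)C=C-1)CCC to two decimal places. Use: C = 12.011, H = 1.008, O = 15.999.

Molecular formula: C10H18O.
M = 10×12.011 + 18×1.008 + 1×15.999 = 154.25 g/mol.

154.25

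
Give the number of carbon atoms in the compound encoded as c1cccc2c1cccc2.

10

The symbol for carbon appears 10 times in the SMILES. Lowercase c denotes aromatic carbon and counts toward C.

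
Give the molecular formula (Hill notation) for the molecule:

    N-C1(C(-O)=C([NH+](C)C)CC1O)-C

Heavy atoms from the SMILES: 8 C, 2 N, 2 O.
Implicit hydrogens by atom environment:
  3 × C: 3 H each → 9
  3 × C: no H
  2 × O: 1 H each → 2
  1 × C: 2 H
  1 × C: 1 H
  1 × N: 2 H
  1 × N (charge +1): 1 H
  Total hydrogens = 17.
Net charge +1.
Molecular formula: C8H17N2O2+

C8H17N2O2+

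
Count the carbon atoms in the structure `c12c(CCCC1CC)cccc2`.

12

The symbol for carbon appears 12 times in the SMILES. Lowercase c denotes aromatic carbon and counts toward C.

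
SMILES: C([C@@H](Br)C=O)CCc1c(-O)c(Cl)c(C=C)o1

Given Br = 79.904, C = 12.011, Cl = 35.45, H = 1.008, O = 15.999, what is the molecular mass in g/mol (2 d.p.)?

Molecular formula: C11H12BrClO3.
M = 1×79.904 + 11×12.011 + 1×35.45 + 12×1.008 + 3×15.999 = 307.57 g/mol.

307.57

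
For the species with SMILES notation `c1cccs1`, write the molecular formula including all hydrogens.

Heavy atoms from the SMILES: 4 C, 1 S.
Implicit hydrogens by atom environment:
  4 × C (aromatic): 1 H each → 4
  1 × S (aromatic): no H
  Total hydrogens = 4.
Molecular formula: C4H4S

C4H4S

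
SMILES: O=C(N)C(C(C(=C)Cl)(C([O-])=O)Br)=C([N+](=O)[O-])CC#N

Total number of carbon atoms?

The symbol for carbon appears 9 times in the SMILES. (Cl is a single chlorine, not C + l.)

9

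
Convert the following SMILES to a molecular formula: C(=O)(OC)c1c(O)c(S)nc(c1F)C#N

C8H5FN2O3S

Heavy atoms from the SMILES: 8 C, 1 F, 2 N, 3 O, 1 S.
Implicit hydrogens by atom environment:
  5 × C (aromatic): no H
  2 × C: no H
  2 × O: no H
  1 × C: 3 H
  1 × F: no H
  1 × N (aromatic): no H
  1 × N: no H
  1 × O: 1 H
  1 × S: 1 H
  Total hydrogens = 5.
Molecular formula: C8H5FN2O3S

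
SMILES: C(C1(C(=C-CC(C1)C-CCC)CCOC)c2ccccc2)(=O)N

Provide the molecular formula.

Heavy atoms from the SMILES: 20 C, 1 N, 2 O.
Implicit hydrogens by atom environment:
  7 × C: 2 H each → 14
  5 × C (aromatic): 1 H each → 5
  3 × C: no H
  2 × C: 3 H each → 6
  2 × C: 1 H each → 2
  2 × O: no H
  1 × C (aromatic): no H
  1 × N: 2 H
  Total hydrogens = 29.
Molecular formula: C20H29NO2

C20H29NO2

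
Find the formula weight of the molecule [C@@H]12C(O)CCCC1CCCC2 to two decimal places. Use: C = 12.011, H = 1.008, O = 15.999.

Molecular formula: C10H18O.
M = 10×12.011 + 18×1.008 + 1×15.999 = 154.25 g/mol.

154.25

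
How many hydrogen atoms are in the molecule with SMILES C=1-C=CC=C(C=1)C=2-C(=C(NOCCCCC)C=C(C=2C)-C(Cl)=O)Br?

Hydrogens are implicit in SMILES; fill each atom to its normal valence:
  6 × C (aromatic): 1 H each → 6
  6 × C (aromatic): no H
  4 × C: 2 H each → 8
  2 × C: 3 H each → 6
  2 × O: no H
  1 × Br: no H
  1 × C: no H
  1 × Cl: no H
  1 × N: 1 H
  Total hydrogens = 21.

21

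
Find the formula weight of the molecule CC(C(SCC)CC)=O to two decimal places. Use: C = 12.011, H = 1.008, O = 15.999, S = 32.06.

146.25

Molecular formula: C7H14OS.
M = 7×12.011 + 14×1.008 + 1×15.999 + 1×32.06 = 146.25 g/mol.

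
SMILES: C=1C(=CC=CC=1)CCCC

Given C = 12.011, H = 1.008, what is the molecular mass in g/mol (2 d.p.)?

134.22

Molecular formula: C10H14.
M = 10×12.011 + 14×1.008 = 134.22 g/mol.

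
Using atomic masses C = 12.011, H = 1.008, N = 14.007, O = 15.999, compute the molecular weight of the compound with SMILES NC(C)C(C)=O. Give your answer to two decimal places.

Molecular formula: C4H9NO.
M = 4×12.011 + 9×1.008 + 1×14.007 + 1×15.999 = 87.12 g/mol.

87.12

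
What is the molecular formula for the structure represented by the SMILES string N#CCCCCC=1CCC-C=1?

Heavy atoms from the SMILES: 10 C, 1 N.
Implicit hydrogens by atom environment:
  7 × C: 2 H each → 14
  2 × C: no H
  1 × C: 1 H
  1 × N: no H
  Total hydrogens = 15.
Molecular formula: C10H15N

C10H15N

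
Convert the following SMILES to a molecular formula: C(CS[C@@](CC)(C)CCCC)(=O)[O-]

C10H19O2S-

Heavy atoms from the SMILES: 10 C, 2 O, 1 S.
Implicit hydrogens by atom environment:
  5 × C: 2 H each → 10
  3 × C: 3 H each → 9
  2 × C: no H
  1 × O: no H
  1 × O (charge -1): no H
  1 × S: no H
  Total hydrogens = 19.
Net charge -1.
Molecular formula: C10H19O2S-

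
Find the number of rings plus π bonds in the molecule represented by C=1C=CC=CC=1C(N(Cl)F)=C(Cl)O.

Molecular formula from the SMILES: C8H6Cl2FNO.
DoU = (2C + 2 + N − H − X)/2 = (2·8 + 2 + 1 − 6 − 3)/2 = 10/2 = 5.
(Structurally: 1 ring(s) + 4 π bond(s) = 5.)

5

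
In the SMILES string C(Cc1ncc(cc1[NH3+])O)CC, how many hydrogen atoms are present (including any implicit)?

Hydrogens are implicit in SMILES; fill each atom to its normal valence:
  3 × C: 2 H each → 6
  3 × C (aromatic): no H
  2 × C (aromatic): 1 H each → 2
  1 × C: 3 H
  1 × N (charge +1): 3 H
  1 × N (aromatic): no H
  1 × O: 1 H
  Total hydrogens = 15.

15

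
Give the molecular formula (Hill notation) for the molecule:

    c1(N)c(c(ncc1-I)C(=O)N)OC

Heavy atoms from the SMILES: 7 C, 1 I, 3 N, 2 O.
Implicit hydrogens by atom environment:
  4 × C (aromatic): no H
  2 × N: 2 H each → 4
  2 × O: no H
  1 × C: 3 H
  1 × C (aromatic): 1 H
  1 × C: no H
  1 × I: no H
  1 × N (aromatic): no H
  Total hydrogens = 8.
Molecular formula: C7H8IN3O2

C7H8IN3O2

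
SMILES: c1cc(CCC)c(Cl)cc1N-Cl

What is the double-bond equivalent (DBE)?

Molecular formula from the SMILES: C9H11Cl2N.
DoU = (2C + 2 + N − H − X)/2 = (2·9 + 2 + 1 − 11 − 2)/2 = 8/2 = 4.
(Structurally: 1 ring(s) + 3 π bond(s) = 4.)

4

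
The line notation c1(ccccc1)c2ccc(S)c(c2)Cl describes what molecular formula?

Heavy atoms from the SMILES: 12 C, 1 Cl, 1 S.
Implicit hydrogens by atom environment:
  8 × C (aromatic): 1 H each → 8
  4 × C (aromatic): no H
  1 × Cl: no H
  1 × S: 1 H
  Total hydrogens = 9.
Molecular formula: C12H9ClS

C12H9ClS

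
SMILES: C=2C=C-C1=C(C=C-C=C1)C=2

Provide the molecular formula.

Heavy atoms from the SMILES: 10 C.
Implicit hydrogens by atom environment:
  8 × C (aromatic): 1 H each → 8
  2 × C (aromatic): no H
  Total hydrogens = 8.
Molecular formula: C10H8

C10H8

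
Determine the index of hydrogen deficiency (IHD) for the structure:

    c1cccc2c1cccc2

7

Molecular formula from the SMILES: C10H8.
DoU = (2C + 2 + N − H − X)/2 = (2·10 + 2 + 0 − 8 − 0)/2 = 14/2 = 7.
(Structurally: 2 ring(s) + 5 π bond(s) = 7.)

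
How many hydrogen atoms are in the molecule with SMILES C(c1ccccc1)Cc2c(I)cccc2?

13

Hydrogens are implicit in SMILES; fill each atom to its normal valence:
  9 × C (aromatic): 1 H each → 9
  3 × C (aromatic): no H
  2 × C: 2 H each → 4
  1 × I: no H
  Total hydrogens = 13.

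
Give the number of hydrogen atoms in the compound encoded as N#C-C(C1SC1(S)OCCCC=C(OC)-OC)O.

Hydrogens are implicit in SMILES; fill each atom to its normal valence:
  3 × C: 2 H each → 6
  3 × C: 1 H each → 3
  3 × C: no H
  3 × O: no H
  2 × C: 3 H each → 6
  1 × N: no H
  1 × O: 1 H
  1 × S: 1 H
  1 × S: no H
  Total hydrogens = 17.

17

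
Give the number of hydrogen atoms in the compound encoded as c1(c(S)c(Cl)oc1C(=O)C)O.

5

Hydrogens are implicit in SMILES; fill each atom to its normal valence:
  4 × C (aromatic): no H
  1 × C: 3 H
  1 × C: no H
  1 × Cl: no H
  1 × O: 1 H
  1 × O (aromatic): no H
  1 × O: no H
  1 × S: 1 H
  Total hydrogens = 5.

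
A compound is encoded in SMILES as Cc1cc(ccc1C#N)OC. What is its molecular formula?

Heavy atoms from the SMILES: 9 C, 1 N, 1 O.
Implicit hydrogens by atom environment:
  3 × C (aromatic): 1 H each → 3
  3 × C (aromatic): no H
  2 × C: 3 H each → 6
  1 × C: no H
  1 × N: no H
  1 × O: no H
  Total hydrogens = 9.
Molecular formula: C9H9NO

C9H9NO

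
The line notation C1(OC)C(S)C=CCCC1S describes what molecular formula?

Heavy atoms from the SMILES: 8 C, 1 O, 2 S.
Implicit hydrogens by atom environment:
  5 × C: 1 H each → 5
  2 × C: 2 H each → 4
  2 × S: 1 H each → 2
  1 × C: 3 H
  1 × O: no H
  Total hydrogens = 14.
Molecular formula: C8H14OS2

C8H14OS2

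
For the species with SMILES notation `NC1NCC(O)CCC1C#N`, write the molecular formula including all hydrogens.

Heavy atoms from the SMILES: 7 C, 3 N, 1 O.
Implicit hydrogens by atom environment:
  3 × C: 2 H each → 6
  3 × C: 1 H each → 3
  1 × C: no H
  1 × N: 2 H
  1 × N: 1 H
  1 × N: no H
  1 × O: 1 H
  Total hydrogens = 13.
Molecular formula: C7H13N3O

C7H13N3O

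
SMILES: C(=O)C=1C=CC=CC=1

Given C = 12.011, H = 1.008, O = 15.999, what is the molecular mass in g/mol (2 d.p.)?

106.12

Molecular formula: C7H6O.
M = 7×12.011 + 6×1.008 + 1×15.999 = 106.12 g/mol.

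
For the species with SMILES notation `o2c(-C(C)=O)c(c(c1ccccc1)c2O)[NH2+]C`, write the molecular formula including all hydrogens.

Heavy atoms from the SMILES: 13 C, 1 N, 3 O.
Implicit hydrogens by atom environment:
  5 × C (aromatic): 1 H each → 5
  5 × C (aromatic): no H
  2 × C: 3 H each → 6
  1 × C: no H
  1 × N (charge +1): 2 H
  1 × O: 1 H
  1 × O (aromatic): no H
  1 × O: no H
  Total hydrogens = 14.
Net charge +1.
Molecular formula: C13H14NO3+

C13H14NO3+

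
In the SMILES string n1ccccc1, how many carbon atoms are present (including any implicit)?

The symbol for carbon appears 5 times in the SMILES. Lowercase c denotes aromatic carbon and counts toward C.

5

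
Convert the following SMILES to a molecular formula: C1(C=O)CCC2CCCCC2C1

C11H18O

Heavy atoms from the SMILES: 11 C, 1 O.
Implicit hydrogens by atom environment:
  7 × C: 2 H each → 14
  4 × C: 1 H each → 4
  1 × O: no H
  Total hydrogens = 18.
Molecular formula: C11H18O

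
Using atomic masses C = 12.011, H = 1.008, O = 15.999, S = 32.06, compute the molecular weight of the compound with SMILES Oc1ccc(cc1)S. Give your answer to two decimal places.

126.17

Molecular formula: C6H6OS.
M = 6×12.011 + 6×1.008 + 1×15.999 + 1×32.06 = 126.17 g/mol.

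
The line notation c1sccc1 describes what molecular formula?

C4H4S

Heavy atoms from the SMILES: 4 C, 1 S.
Implicit hydrogens by atom environment:
  4 × C (aromatic): 1 H each → 4
  1 × S (aromatic): no H
  Total hydrogens = 4.
Molecular formula: C4H4S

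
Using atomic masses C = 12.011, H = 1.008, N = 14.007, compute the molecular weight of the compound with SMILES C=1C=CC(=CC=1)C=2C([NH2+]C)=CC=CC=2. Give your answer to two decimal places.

Molecular formula: C13H14N+.
M = 13×12.011 + 14×1.008 + 1×14.007 = 184.26 g/mol.

184.26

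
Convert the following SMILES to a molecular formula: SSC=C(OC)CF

C4H7FOS2

Heavy atoms from the SMILES: 4 C, 1 F, 1 O, 2 S.
Implicit hydrogens by atom environment:
  1 × C: 3 H
  1 × C: 2 H
  1 × C: 1 H
  1 × C: no H
  1 × F: no H
  1 × O: no H
  1 × S: 1 H
  1 × S: no H
  Total hydrogens = 7.
Molecular formula: C4H7FOS2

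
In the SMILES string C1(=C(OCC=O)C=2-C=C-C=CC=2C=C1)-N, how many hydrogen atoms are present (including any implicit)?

11

Hydrogens are implicit in SMILES; fill each atom to its normal valence:
  6 × C (aromatic): 1 H each → 6
  4 × C (aromatic): no H
  2 × O: no H
  1 × C: 2 H
  1 × C: 1 H
  1 × N: 2 H
  Total hydrogens = 11.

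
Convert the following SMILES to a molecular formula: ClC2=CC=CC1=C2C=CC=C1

Heavy atoms from the SMILES: 10 C, 1 Cl.
Implicit hydrogens by atom environment:
  7 × C (aromatic): 1 H each → 7
  3 × C (aromatic): no H
  1 × Cl: no H
  Total hydrogens = 7.
Molecular formula: C10H7Cl

C10H7Cl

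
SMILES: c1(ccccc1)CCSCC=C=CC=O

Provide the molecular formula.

Heavy atoms from the SMILES: 13 C, 1 O, 1 S.
Implicit hydrogens by atom environment:
  5 × C (aromatic): 1 H each → 5
  3 × C: 2 H each → 6
  3 × C: 1 H each → 3
  1 × C: no H
  1 × C (aromatic): no H
  1 × O: no H
  1 × S: no H
  Total hydrogens = 14.
Molecular formula: C13H14OS

C13H14OS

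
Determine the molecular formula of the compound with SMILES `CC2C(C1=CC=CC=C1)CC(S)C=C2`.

C13H16S

Heavy atoms from the SMILES: 13 C, 1 S.
Implicit hydrogens by atom environment:
  5 × C: 1 H each → 5
  5 × C (aromatic): 1 H each → 5
  1 × C: 3 H
  1 × C: 2 H
  1 × C (aromatic): no H
  1 × S: 1 H
  Total hydrogens = 16.
Molecular formula: C13H16S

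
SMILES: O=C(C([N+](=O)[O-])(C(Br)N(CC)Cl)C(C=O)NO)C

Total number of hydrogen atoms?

13

Hydrogens are implicit in SMILES; fill each atom to its normal valence:
  3 × C: 1 H each → 3
  3 × O: no H
  2 × C: 3 H each → 6
  2 × C: no H
  1 × Br: no H
  1 × C: 2 H
  1 × Cl: no H
  1 × N: 1 H
  1 × N: no H
  1 × N (charge +1): no H
  1 × O: 1 H
  1 × O (charge -1): no H
  Total hydrogens = 13.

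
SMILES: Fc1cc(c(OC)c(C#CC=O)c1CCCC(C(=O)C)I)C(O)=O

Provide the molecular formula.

C17H16FIO5

Heavy atoms from the SMILES: 17 C, 1 F, 1 I, 5 O.
Implicit hydrogens by atom environment:
  5 × C (aromatic): no H
  4 × C: no H
  4 × O: no H
  3 × C: 2 H each → 6
  2 × C: 3 H each → 6
  2 × C: 1 H each → 2
  1 × C (aromatic): 1 H
  1 × F: no H
  1 × I: no H
  1 × O: 1 H
  Total hydrogens = 16.
Molecular formula: C17H16FIO5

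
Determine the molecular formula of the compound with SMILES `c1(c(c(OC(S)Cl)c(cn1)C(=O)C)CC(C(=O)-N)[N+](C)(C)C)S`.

Heavy atoms from the SMILES: 14 C, 1 Cl, 3 N, 3 O, 2 S.
Implicit hydrogens by atom environment:
  4 × C: 3 H each → 12
  4 × C (aromatic): no H
  3 × O: no H
  2 × C: 1 H each → 2
  2 × C: no H
  2 × S: 1 H each → 2
  1 × C: 2 H
  1 × C (aromatic): 1 H
  1 × Cl: no H
  1 × N: 2 H
  1 × N (aromatic): no H
  1 × N (charge +1): no H
  Total hydrogens = 21.
Net charge +1.
Molecular formula: C14H21ClN3O3S2+

C14H21ClN3O3S2+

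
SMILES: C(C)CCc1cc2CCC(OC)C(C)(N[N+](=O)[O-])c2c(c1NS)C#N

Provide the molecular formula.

C17H24N4O3S

Heavy atoms from the SMILES: 17 C, 4 N, 3 O, 1 S.
Implicit hydrogens by atom environment:
  5 × C: 2 H each → 10
  5 × C (aromatic): no H
  3 × C: 3 H each → 9
  2 × C: no H
  2 × N: 1 H each → 2
  2 × O: no H
  1 × C (aromatic): 1 H
  1 × C: 1 H
  1 × N: no H
  1 × N (charge +1): no H
  1 × O (charge -1): no H
  1 × S: 1 H
  Total hydrogens = 24.
Molecular formula: C17H24N4O3S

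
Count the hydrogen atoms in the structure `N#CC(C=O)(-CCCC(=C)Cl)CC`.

Hydrogens are implicit in SMILES; fill each atom to its normal valence:
  5 × C: 2 H each → 10
  3 × C: no H
  1 × C: 3 H
  1 × C: 1 H
  1 × Cl: no H
  1 × N: no H
  1 × O: no H
  Total hydrogens = 14.

14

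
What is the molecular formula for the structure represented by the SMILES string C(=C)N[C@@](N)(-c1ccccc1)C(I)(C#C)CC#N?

Heavy atoms from the SMILES: 14 C, 1 I, 3 N.
Implicit hydrogens by atom environment:
  5 × C (aromatic): 1 H each → 5
  4 × C: no H
  2 × C: 2 H each → 4
  2 × C: 1 H each → 2
  1 × C (aromatic): no H
  1 × I: no H
  1 × N: 2 H
  1 × N: 1 H
  1 × N: no H
  Total hydrogens = 14.
Molecular formula: C14H14IN3

C14H14IN3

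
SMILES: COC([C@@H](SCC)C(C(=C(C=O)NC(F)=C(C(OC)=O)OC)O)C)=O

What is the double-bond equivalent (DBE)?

Molecular formula from the SMILES: C15H22FNO7S.
DoU = (2C + 2 + N − H − X)/2 = (2·15 + 2 + 1 − 22 − 1)/2 = 10/2 = 5.
(Structurally: 0 ring(s) + 5 π bond(s) = 5.)

5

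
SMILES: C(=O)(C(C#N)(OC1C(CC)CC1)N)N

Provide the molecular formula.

Heavy atoms from the SMILES: 9 C, 3 N, 2 O.
Implicit hydrogens by atom environment:
  3 × C: 2 H each → 6
  3 × C: no H
  2 × C: 1 H each → 2
  2 × N: 2 H each → 4
  2 × O: no H
  1 × C: 3 H
  1 × N: no H
  Total hydrogens = 15.
Molecular formula: C9H15N3O2

C9H15N3O2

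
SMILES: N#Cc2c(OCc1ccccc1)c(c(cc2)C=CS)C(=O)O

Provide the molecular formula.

Heavy atoms from the SMILES: 17 C, 1 N, 3 O, 1 S.
Implicit hydrogens by atom environment:
  7 × C (aromatic): 1 H each → 7
  5 × C (aromatic): no H
  2 × C: 1 H each → 2
  2 × C: no H
  2 × O: no H
  1 × C: 2 H
  1 × N: no H
  1 × O: 1 H
  1 × S: 1 H
  Total hydrogens = 13.
Molecular formula: C17H13NO3S

C17H13NO3S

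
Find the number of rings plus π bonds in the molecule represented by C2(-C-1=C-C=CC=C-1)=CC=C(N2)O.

Molecular formula from the SMILES: C10H9NO.
DoU = (2C + 2 + N − H − X)/2 = (2·10 + 2 + 1 − 9 − 0)/2 = 14/2 = 7.
(Structurally: 2 ring(s) + 5 π bond(s) = 7.)

7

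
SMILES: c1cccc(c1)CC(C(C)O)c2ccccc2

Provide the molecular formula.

Heavy atoms from the SMILES: 16 C, 1 O.
Implicit hydrogens by atom environment:
  10 × C (aromatic): 1 H each → 10
  2 × C: 1 H each → 2
  2 × C (aromatic): no H
  1 × C: 3 H
  1 × C: 2 H
  1 × O: 1 H
  Total hydrogens = 18.
Molecular formula: C16H18O

C16H18O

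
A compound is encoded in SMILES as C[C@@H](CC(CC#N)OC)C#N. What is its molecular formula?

Heavy atoms from the SMILES: 8 C, 2 N, 1 O.
Implicit hydrogens by atom environment:
  2 × C: 3 H each → 6
  2 × C: 2 H each → 4
  2 × C: 1 H each → 2
  2 × C: no H
  2 × N: no H
  1 × O: no H
  Total hydrogens = 12.
Molecular formula: C8H12N2O

C8H12N2O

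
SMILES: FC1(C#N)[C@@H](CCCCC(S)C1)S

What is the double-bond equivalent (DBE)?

3

Molecular formula from the SMILES: C9H14FNS2.
DoU = (2C + 2 + N − H − X)/2 = (2·9 + 2 + 1 − 14 − 1)/2 = 6/2 = 3.
(Structurally: 1 ring(s) + 2 π bond(s) = 3.)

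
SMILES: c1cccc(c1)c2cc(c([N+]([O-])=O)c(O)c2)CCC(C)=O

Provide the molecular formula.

C16H15NO4

Heavy atoms from the SMILES: 16 C, 1 N, 4 O.
Implicit hydrogens by atom environment:
  7 × C (aromatic): 1 H each → 7
  5 × C (aromatic): no H
  2 × C: 2 H each → 4
  2 × O: no H
  1 × C: 3 H
  1 × C: no H
  1 × N (charge +1): no H
  1 × O: 1 H
  1 × O (charge -1): no H
  Total hydrogens = 15.
Molecular formula: C16H15NO4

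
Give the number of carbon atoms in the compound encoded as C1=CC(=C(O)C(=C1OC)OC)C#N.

The symbol for carbon appears 9 times in the SMILES.

9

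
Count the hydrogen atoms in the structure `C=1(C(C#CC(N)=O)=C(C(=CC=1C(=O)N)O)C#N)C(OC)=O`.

Hydrogens are implicit in SMILES; fill each atom to its normal valence:
  6 × C: no H
  5 × C (aromatic): no H
  4 × O: no H
  2 × N: 2 H each → 4
  1 × C: 3 H
  1 × C (aromatic): 1 H
  1 × N: no H
  1 × O: 1 H
  Total hydrogens = 9.

9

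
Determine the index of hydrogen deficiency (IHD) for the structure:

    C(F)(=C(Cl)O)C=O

Molecular formula from the SMILES: C3H2ClFO2.
DoU = (2C + 2 + N − H − X)/2 = (2·3 + 2 + 0 − 2 − 2)/2 = 4/2 = 2.
(Structurally: 0 ring(s) + 2 π bond(s) = 2.)

2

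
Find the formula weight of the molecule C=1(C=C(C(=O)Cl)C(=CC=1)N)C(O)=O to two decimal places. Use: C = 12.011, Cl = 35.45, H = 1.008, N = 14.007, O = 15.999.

Molecular formula: C8H6ClNO3.
M = 8×12.011 + 1×35.45 + 6×1.008 + 1×14.007 + 3×15.999 = 199.59 g/mol.

199.59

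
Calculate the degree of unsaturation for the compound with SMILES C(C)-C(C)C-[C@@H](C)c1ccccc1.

Molecular formula from the SMILES: C13H20.
DoU = (2C + 2 + N − H − X)/2 = (2·13 + 2 + 0 − 20 − 0)/2 = 8/2 = 4.
(Structurally: 1 ring(s) + 3 π bond(s) = 4.)

4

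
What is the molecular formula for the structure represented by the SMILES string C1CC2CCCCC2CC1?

Heavy atoms from the SMILES: 10 C.
Implicit hydrogens by atom environment:
  8 × C: 2 H each → 16
  2 × C: 1 H each → 2
  Total hydrogens = 18.
Molecular formula: C10H18

C10H18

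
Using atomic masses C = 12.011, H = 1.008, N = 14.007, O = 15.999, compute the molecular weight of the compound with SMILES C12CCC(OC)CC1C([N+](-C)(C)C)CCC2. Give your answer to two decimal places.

226.38

Molecular formula: C14H28NO+.
M = 14×12.011 + 28×1.008 + 1×14.007 + 1×15.999 = 226.38 g/mol.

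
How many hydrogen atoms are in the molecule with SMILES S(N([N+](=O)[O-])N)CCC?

Hydrogens are implicit in SMILES; fill each atom to its normal valence:
  2 × C: 2 H each → 4
  1 × C: 3 H
  1 × N: 2 H
  1 × N: no H
  1 × N (charge +1): no H
  1 × O: no H
  1 × O (charge -1): no H
  1 × S: no H
  Total hydrogens = 9.

9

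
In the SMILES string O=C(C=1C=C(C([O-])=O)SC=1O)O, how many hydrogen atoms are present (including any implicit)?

Hydrogens are implicit in SMILES; fill each atom to its normal valence:
  3 × C (aromatic): no H
  2 × C: no H
  2 × O: 1 H each → 2
  2 × O: no H
  1 × C (aromatic): 1 H
  1 × O (charge -1): no H
  1 × S (aromatic): no H
  Total hydrogens = 3.

3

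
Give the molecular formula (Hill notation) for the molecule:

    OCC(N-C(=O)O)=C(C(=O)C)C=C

Heavy atoms from the SMILES: 8 C, 1 N, 4 O.
Implicit hydrogens by atom environment:
  4 × C: no H
  2 × C: 2 H each → 4
  2 × O: 1 H each → 2
  2 × O: no H
  1 × C: 3 H
  1 × C: 1 H
  1 × N: 1 H
  Total hydrogens = 11.
Molecular formula: C8H11NO4

C8H11NO4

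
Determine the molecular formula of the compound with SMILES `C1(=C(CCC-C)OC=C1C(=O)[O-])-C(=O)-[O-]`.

Heavy atoms from the SMILES: 10 C, 5 O.
Implicit hydrogens by atom environment:
  3 × C: 2 H each → 6
  3 × C (aromatic): no H
  2 × C: no H
  2 × O: no H
  2 × O (charge -1): no H
  1 × C: 3 H
  1 × C (aromatic): 1 H
  1 × O (aromatic): no H
  Total hydrogens = 10.
Net charge -2.
Molecular formula: [C10H10O5]2-

[C10H10O5]2-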